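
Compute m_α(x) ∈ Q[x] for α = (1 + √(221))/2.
m_α(x) = x^2 - x - 55

From 2α - 1 = √(221), squaring gives (2α - 1)^2 = 221, i.e. 4α^2 - 4α + 1 = 221, so α^2 - α + (1 - 221)/4 = 0. Since 221 ≡ 1 (mod 4), (1 - 221)/4 = -55 ∈ Z. The polynomial x^2 - x - 55 has discriminant 1 - 4·(-55) = 221, which is not a perfect square in Q (d = 221 is squarefree and ≠ 1), so x^2 - x - 55 is irreducible over Q. It is the minimal polynomial of α.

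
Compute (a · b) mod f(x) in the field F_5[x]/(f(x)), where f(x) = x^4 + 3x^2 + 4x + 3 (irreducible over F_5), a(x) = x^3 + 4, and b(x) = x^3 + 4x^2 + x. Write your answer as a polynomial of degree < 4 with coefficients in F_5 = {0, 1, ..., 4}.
a · b ≡ 3x^3 + 3x^2 + 1 (mod f(x))

Multiply in F_5[x]: a(x)·b(x) = (x^3 + 4)·(x^3 + 4x^2 + x) = x^6 + 4x^5 + x^4 + 4x^3 + x^2 + 4x. This has degree ≥ 4, so divide by f(x) over F_5: x^6 + 4x^5 + x^4 + 4x^3 + x^2 + 4x = (x^2 + 4x + 3)·(x^4 + 3x^2 + 4x + 3) + (3x^3 + 3x^2 + 1). Hence a·b ≡ 3x^3 + 3x^2 + 1 (mod f). (F_5[x]/(f) is a field with 5^4 = 625 elements since f is irreducible of degree 4.)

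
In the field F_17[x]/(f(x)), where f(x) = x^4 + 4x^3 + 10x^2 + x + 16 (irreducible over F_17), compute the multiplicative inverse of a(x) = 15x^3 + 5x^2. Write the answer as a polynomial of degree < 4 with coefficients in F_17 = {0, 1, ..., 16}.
a(x)^(-1) ≡ 13x^3 + 16x^2 + 6x + 4 (mod f(x))

Since f is irreducible over F_17, F_17[x]/(f) is a field and a(x) ≠ 0 has an inverse. Apply the extended Euclidean algorithm to f(x) and a(x) in F_17[x]: f(x) = (8x + 1)·a(x) + (5x^2 + x + 16);  a(x) = (3x + 14)·(5x^2 + x + 16) + (6x + 14);  (5x^2 + x + 16) = (15x + 2)·(6x + 14) + (5). The last nonzero remainder is the constant 5 = gcd(f, a) in F_17. Back-substituting through the division chain expresses 5 = s(x)·a(x) + t(x)·f(x) with s(x) ≡ 14x^3 + 12x^2 + 13x + 3 (mod f), so (14x^3 + 12x^2 + 13x + 3)·a(x) ≡ 5 (mod f). Multiplying by 5^(-1) ≡ 7 in F_17 gives a(x)^(-1) ≡ 7·(14x^3 + 12x^2 + 13x + 3) ≡ 13x^3 + 16x^2 + 6x + 4 (mod f). Check: (15x^3 + 5x^2)·(13x^3 + 16x^2 + 6x + 4) = 8x^6 + 16x^5 + 5x^3 + 3x^2 ≡ 1 (mod x^4 + 4x^3 + 10x^2 + x + 16).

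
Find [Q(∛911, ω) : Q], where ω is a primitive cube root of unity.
[Q(∛911, ω) : Q] = 6

[Q(∛911):Q] = 3 (min poly x^3 - 911, irreducible since 911 is not a perfect cube). [Q(ω):Q] = 2 (min poly x^2 + x + 1). Since Q(∛911) ⊂ R and ω ∉ R, we have ω ∉ Q(∛911), so x^2 + x + 1 remains irreducible over Q(∛911) and [Q(∛911, ω) : Q(∛911)] = 2. By the tower law, [Q(∛911, ω) : Q] = 3 · 2 = 6. (In fact Q(∛911, ω) is the splitting field of x^3 - 911 over Q.)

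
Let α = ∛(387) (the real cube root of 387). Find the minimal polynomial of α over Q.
m_α(x) = x^3 - 387

α satisfies α^3 = 387, so x^3 - 387 annihilates α. By the rational root test, a rational root p/q (in lowest terms) of x^3 - 387 would satisfy p^3 = 387 q^3, forcing q = 1 and p^3 = 387; but 387 is not a perfect cube, contradiction. A monic cubic over Q with no rational root is irreducible (any nontrivial factorization would include a linear factor). Hence x^3 - 387 is the minimal polynomial of α, and in particular [Q(α):Q] = 3.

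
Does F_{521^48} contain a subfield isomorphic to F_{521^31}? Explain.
No: F_{521^31} is not a subfield of F_{521^48}

F_{p^m} embeds in F_{p^n} iff m | n. Here 31 ∤ 48 (since 48 = 1·31 + 17 with remainder 17 ≠ 0), so F_{521^31} is not a subfield of F_{521^48}. Equivalently: if it were, the tower law would give 31 = [F_{521^31}:F_521] dividing [F_{521^48}:F_521] = 48, contradiction.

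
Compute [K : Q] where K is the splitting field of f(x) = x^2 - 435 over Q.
[K : Q] = 2

f(x) = x^2 - 435 factors as (x - √435)(x + √435). The splitting field is K = Q(√435). Since 435 is squarefree and > 1, it is not a perfect square, so x^2 - 435 is irreducible over Q and [Q(√435) : Q] = 2. Hence [K : Q] = 2.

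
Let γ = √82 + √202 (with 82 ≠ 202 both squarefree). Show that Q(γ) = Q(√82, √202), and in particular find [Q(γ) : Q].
[Q(γ) : Q] = 4 (equivalently, Q(γ) = Q(√82, √202))

Obviously Q(γ) ⊆ Q(√82, √202), and [Q(√82, √202):Q] = 4 (since 82, 202 are distinct squarefree integers > 1 with 16564 not a perfect square). To show equality we compute the minimal polynomial of γ. From γ = √82 + √202: γ^2 = 82 + 2√(16564) + 202 = 284 + 2√(16564), so γ^2 - 284 = 2√(16564); squaring, (γ^2 - 284)^2 = 4·16564, i.e. γ^4 - 568γ^2 + 80656 - 66256 = 0, i.e. γ^4 - 568γ^2 + 14400 = 0. So γ is a root of x^4 - 568x^2 + 14400. This polynomial is irreducible over Q: it has no rational root (each ±√82 ± √202 is irrational), and any factorization into two quadratics over Q would force √(16564) ∈ Q (pairing opposite roots) or √82, √202 ∈ Q (other pairings), all impossible. Hence [Q(γ):Q] = 4 = [Q(√82, √202):Q], so Q(γ) = Q(√82, √202).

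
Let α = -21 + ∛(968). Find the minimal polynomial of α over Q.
m_α(x) = x^3 + 63x^2 + 1323x + 8293

Set β = α + 21 = ∛(968), so β^3 = 968. Then (α + 21)^3 - 968 = 0, i.e. α is a root of g(x) = (x + 21)^3 - 968 = x^3 + 63x^2 + 1323x + 8293. Since g(x) = h(x + 21) where h(x) = x^3 - 968, and h is irreducible over Q (because 968 is not a perfect cube, so h has no rational root, and a monic cubic with no rational root is irreducible), g is also irreducible (irreducibility is preserved under the substitution x → x + 21). Hence m_α(x) = x^3 + 63x^2 + 1323x + 8293.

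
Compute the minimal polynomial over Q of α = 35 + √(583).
m_α(x) = x^2 - 70x + 642

From α - 35 = √(583), squaring gives (α - 35)^2 = 583, i.e. α^2 - 70α + 1225 = 583, so α^2 - 70α + 642 = 0. The discriminant of x^2 - 70x + 642 is (-70)^2 - 4·(642) = 4900 - 2568 = 2332, and 4·(583) is not a perfect square in Q since 583 is squarefree and ≠ 1. Hence x^2 - 70x + 642 is irreducible over Q and is the minimal polynomial of α.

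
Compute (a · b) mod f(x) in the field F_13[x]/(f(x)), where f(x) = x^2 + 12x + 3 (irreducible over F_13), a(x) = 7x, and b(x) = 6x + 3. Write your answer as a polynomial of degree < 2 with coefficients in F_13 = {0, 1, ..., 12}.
a · b ≡ 11x + 4 (mod f(x))

Multiply in F_13[x]: a(x)·b(x) = (7x)·(6x + 3) = 3x^2 + 8x. This has degree ≥ 2, so divide by f(x) over F_13: 3x^2 + 8x = (3)·(x^2 + 12x + 3) + (11x + 4). Hence a·b ≡ 11x + 4 (mod f). (F_13[x]/(f) is a field with 13^2 = 169 elements since f is irreducible of degree 2.)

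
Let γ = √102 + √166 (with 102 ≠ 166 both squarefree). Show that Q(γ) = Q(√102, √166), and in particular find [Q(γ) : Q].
[Q(γ) : Q] = 4 (equivalently, Q(γ) = Q(√102, √166))

Obviously Q(γ) ⊆ Q(√102, √166), and [Q(√102, √166):Q] = 4 (since 102, 166 are distinct squarefree integers > 1 with 16932 not a perfect square). To show equality we compute the minimal polynomial of γ. From γ = √102 + √166: γ^2 = 102 + 2√(16932) + 166 = 268 + 2√(16932), so γ^2 - 268 = 2√(16932); squaring, (γ^2 - 268)^2 = 4·16932, i.e. γ^4 - 536γ^2 + 71824 - 67728 = 0, i.e. γ^4 - 536γ^2 + 4096 = 0. So γ is a root of x^4 - 536x^2 + 4096. This polynomial is irreducible over Q: it has no rational root (each ±√102 ± √166 is irrational), and any factorization into two quadratics over Q would force √(16932) ∈ Q (pairing opposite roots) or √102, √166 ∈ Q (other pairings), all impossible. Hence [Q(γ):Q] = 4 = [Q(√102, √166):Q], so Q(γ) = Q(√102, √166).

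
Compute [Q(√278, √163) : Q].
[Q(√278, √163) : Q] = 4

[Q(√278):Q] = 2 (min poly x^2 - 278, irreducible since 278 is squarefree > 1). For the top step, suppose √163 ∈ Q(√278), say √163 = c + d√278 with c, d ∈ Q. Squaring: 163 = c^2 + 278d^2 + 2cd√278. Since √278 ∉ Q this forces 2cd = 0. If d = 0 then √163 = c ∈ Q, contradicting 163 squarefree > 1. If c = 0 then 163 = 278d^2, so 278·163 = (278d)^2 is a perfect square in Q — but 278·163 = 45314 is not a perfect square (since 278 and 163 are distinct squarefree integers). Contradiction. Hence √163 ∉ Q(√278), so x^2 - 163 stays irreducible over Q(√278) and [Q(√278, √163) : Q(√278)] = 2. By the tower law, [Q(√278, √163) : Q] = 2 · 2 = 4.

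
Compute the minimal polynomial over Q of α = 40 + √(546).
m_α(x) = x^2 - 80x + 1054

From α - 40 = √(546), squaring gives (α - 40)^2 = 546, i.e. α^2 - 80α + 1600 = 546, so α^2 - 80α + 1054 = 0. The discriminant of x^2 - 80x + 1054 is (-80)^2 - 4·(1054) = 6400 - 4216 = 2184, and 4·(546) is not a perfect square in Q since 546 is squarefree and ≠ 1. Hence x^2 - 80x + 1054 is irreducible over Q and is the minimal polynomial of α.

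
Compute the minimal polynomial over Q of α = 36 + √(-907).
m_α(x) = x^2 - 72x + 2203

From α - 36 = √(-907), squaring gives (α - 36)^2 = -907, i.e. α^2 - 72α + 1296 = -907, so α^2 - 72α + 2203 = 0. The discriminant of x^2 - 72x + 2203 is (-72)^2 - 4·(2203) = 5184 - 8812 = -3628, and 4·(-907) is not a perfect square in Q since -907 is squarefree and ≠ 1. Hence x^2 - 72x + 2203 is irreducible over Q and is the minimal polynomial of α.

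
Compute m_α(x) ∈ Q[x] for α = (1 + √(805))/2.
m_α(x) = x^2 - x - 201

From 2α - 1 = √(805), squaring gives (2α - 1)^2 = 805, i.e. 4α^2 - 4α + 1 = 805, so α^2 - α + (1 - 805)/4 = 0. Since 805 ≡ 1 (mod 4), (1 - 805)/4 = -201 ∈ Z. The polynomial x^2 - x - 201 has discriminant 1 - 4·(-201) = 805, which is not a perfect square in Q (d = 805 is squarefree and ≠ 1), so x^2 - x - 201 is irreducible over Q. It is the minimal polynomial of α.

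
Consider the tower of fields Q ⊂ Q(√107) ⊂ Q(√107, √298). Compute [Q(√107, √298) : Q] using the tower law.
[Q(√107, √298) : Q] = 4

[Q(√107):Q] = 2 (min poly x^2 - 107, irreducible since 107 is squarefree > 1). For the top step, suppose √298 ∈ Q(√107), say √298 = c + d√107 with c, d ∈ Q. Squaring: 298 = c^2 + 107d^2 + 2cd√107. Since √107 ∉ Q this forces 2cd = 0. If d = 0 then √298 = c ∈ Q, contradicting 298 squarefree > 1. If c = 0 then 298 = 107d^2, so 107·298 = (107d)^2 is a perfect square in Q — but 107·298 = 31886 is not a perfect square (since 107 and 298 are distinct squarefree integers). Contradiction. Hence √298 ∉ Q(√107), so x^2 - 298 stays irreducible over Q(√107) and [Q(√107, √298) : Q(√107)] = 2. By the tower law, [Q(√107, √298) : Q] = 2 · 2 = 4.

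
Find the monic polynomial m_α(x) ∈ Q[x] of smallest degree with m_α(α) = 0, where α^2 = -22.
m_α(x) = x^2 + 22

α satisfies α^2 + 22 = 0, so x^2 + 22 annihilates α. Since d = -22 is squarefree and ≠ 1, it is not a perfect square in Q, so x^2 + 22 has no rational root and is therefore irreducible over Q (a degree-2 polynomial over a field is irreducible iff it has no root). Hence m_α(x) = x^2 + 22.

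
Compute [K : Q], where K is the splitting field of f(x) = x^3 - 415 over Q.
[K : Q] = 6

The roots of x^3 - 415 are ∛415, ω∛415, ω^2∛415 where ω = e^(2πi/3) is a primitive cube root of unity, so K = Q(∛415, ω). Now [Q(∛415):Q] = 3 (since 415 is not a perfect cube, x^3 - 415 is irreducible) and [Q(ω):Q] = 2. Both 2 and 3 divide [K:Q], and [K:Q] ≤ 3·2 = 6, so [K:Q] = 6. (Equivalently: Q(∛415) ⊂ R but ω ∉ R, so [K : Q(∛415)] = 2.)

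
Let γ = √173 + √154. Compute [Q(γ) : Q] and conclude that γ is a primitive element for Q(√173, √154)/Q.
[Q(γ) : Q] = 4 (equivalently, Q(γ) = Q(√173, √154))

Obviously Q(γ) ⊆ Q(√173, √154), and [Q(√173, √154):Q] = 4 (since 173, 154 are distinct squarefree integers > 1 with 26642 not a perfect square). To show equality we compute the minimal polynomial of γ. From γ = √173 + √154: γ^2 = 173 + 2√(26642) + 154 = 327 + 2√(26642), so γ^2 - 327 = 2√(26642); squaring, (γ^2 - 327)^2 = 4·26642, i.e. γ^4 - 654γ^2 + 106929 - 106568 = 0, i.e. γ^4 - 654γ^2 + 361 = 0. So γ is a root of x^4 - 654x^2 + 361. This polynomial is irreducible over Q: it has no rational root (each ±√173 ± √154 is irrational), and any factorization into two quadratics over Q would force √(26642) ∈ Q (pairing opposite roots) or √173, √154 ∈ Q (other pairings), all impossible. Hence [Q(γ):Q] = 4 = [Q(√173, √154):Q], so Q(γ) = Q(√173, √154).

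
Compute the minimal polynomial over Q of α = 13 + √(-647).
m_α(x) = x^2 - 26x + 816

From α - 13 = √(-647), squaring gives (α - 13)^2 = -647, i.e. α^2 - 26α + 169 = -647, so α^2 - 26α + 816 = 0. The discriminant of x^2 - 26x + 816 is (-26)^2 - 4·(816) = 676 - 3264 = -2588, and 4·(-647) is not a perfect square in Q since -647 is squarefree and ≠ 1. Hence x^2 - 26x + 816 is irreducible over Q and is the minimal polynomial of α.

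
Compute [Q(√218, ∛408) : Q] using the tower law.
[Q(√218, ∛408) : Q] = 6

Let L = Q(√218, ∛408). Since Q(√218) ⊂ L and [Q(√218):Q] = 2, the tower law gives 2 | [L:Q]. Likewise Q(∛408) ⊂ L with [Q(∛408):Q] = 3 (because 408 is not a perfect cube), so 3 | [L:Q]. As gcd(2,3) = 1, [L:Q] is divisible by 6. Conversely L is generated over Q by √218 and ∛408, so [L:Q] ≤ 2·3 = 6. Therefore [Q(√218, ∛408) : Q] = 6.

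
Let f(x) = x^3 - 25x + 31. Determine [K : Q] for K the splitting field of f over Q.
[K : Q] = 6

By the rational root test, any rational root of the monic integer polynomial f(x) = x^3 - 25x + 31 must be an integer dividing the constant term 31, i.e. one of ±{1, 31}. Evaluating: f(1) = 7, f(-1) = 55, f(31) = 29047, f(-31) = -28985; none is 0, so f has no rational root and is therefore irreducible over Q (a cubic with no linear factor over a field is irreducible). For an irreducible cubic, the Galois group is A_3 or S_3 according as the discriminant disc(f) = -4a^3 - 27b^2 = -4·(-25)^3 - 27·(31)^2 = 36553 is or is not a square in Q. Here disc(f) = 36553 is not a perfect square in Q, so the Galois group of f over Q is not contained in A_3 and must be all of S_3. The splitting field has degree |S_3| = 6 over Q, so [K : Q] = 6.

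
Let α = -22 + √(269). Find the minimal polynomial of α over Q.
m_α(x) = x^2 + 44x + 215

From α + 22 = √(269), squaring gives (α + 22)^2 = 269, i.e. α^2 + 44α + 484 = 269, so α^2 + 44α + 215 = 0. The discriminant of x^2 + 44x + 215 is (44)^2 - 4·(215) = 1936 - 860 = 1076, and 4·(269) is not a perfect square in Q since 269 is squarefree and ≠ 1. Hence x^2 + 44x + 215 is irreducible over Q and is the minimal polynomial of α.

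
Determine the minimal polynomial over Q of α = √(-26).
m_α(x) = x^2 + 26

α satisfies α^2 + 26 = 0, so x^2 + 26 annihilates α. Since d = -26 is squarefree and ≠ 1, it is not a perfect square in Q, so x^2 + 26 has no rational root and is therefore irreducible over Q (a degree-2 polynomial over a field is irreducible iff it has no root). Hence m_α(x) = x^2 + 26.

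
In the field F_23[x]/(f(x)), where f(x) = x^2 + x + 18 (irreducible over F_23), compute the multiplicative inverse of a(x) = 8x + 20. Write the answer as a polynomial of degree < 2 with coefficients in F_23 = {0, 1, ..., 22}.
a(x)^(-1) ≡ 7x + 1 (mod f(x))

Since f is irreducible over F_23, F_23[x]/(f) is a field and a(x) ≠ 0 has an inverse. Apply the extended Euclidean algorithm to f(x) and a(x) in F_23[x]: f(x) = (3x + 7)·a(x) + (16). The last nonzero remainder is the constant 16 = gcd(f, a) in F_23. Back-substituting through the division chain expresses 16 = s(x)·a(x) + t(x)·f(x) with s(x) ≡ 20x + 16 (mod f), so (20x + 16)·a(x) ≡ 16 (mod f). Multiplying by 16^(-1) ≡ 13 in F_23 gives a(x)^(-1) ≡ 13·(20x + 16) ≡ 7x + 1 (mod f). Check: (8x + 20)·(7x + 1) = 10x^2 + 10x + 20 ≡ 1 (mod x^2 + x + 18).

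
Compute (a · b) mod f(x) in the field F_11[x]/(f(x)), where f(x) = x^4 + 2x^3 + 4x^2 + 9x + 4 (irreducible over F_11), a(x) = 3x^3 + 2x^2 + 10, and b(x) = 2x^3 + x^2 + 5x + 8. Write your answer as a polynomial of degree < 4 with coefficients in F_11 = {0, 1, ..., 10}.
a · b ≡ 3x^3 + 2x^2 + 10x + 2 (mod f(x))

Multiply in F_11[x]: a(x)·b(x) = (3x^3 + 2x^2 + 10)·(2x^3 + x^2 + 5x + 8) = 6x^6 + 7x^5 + 6x^4 + 10x^3 + 4x^2 + 6x + 3. This has degree ≥ 4, so divide by f(x) over F_11: 6x^6 + 7x^5 + 6x^4 + 10x^3 + 4x^2 + 6x + 3 = (6x^2 + 6x + 3)·(x^4 + 2x^3 + 4x^2 + 9x + 4) + (3x^3 + 2x^2 + 10x + 2). Hence a·b ≡ 3x^3 + 2x^2 + 10x + 2 (mod f). (F_11[x]/(f) is a field with 11^4 = 14641 elements since f is irreducible of degree 4.)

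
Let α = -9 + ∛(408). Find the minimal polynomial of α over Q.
m_α(x) = x^3 + 27x^2 + 243x + 321

Set β = α + 9 = ∛(408), so β^3 = 408. Then (α + 9)^3 - 408 = 0, i.e. α is a root of g(x) = (x + 9)^3 - 408 = x^3 + 27x^2 + 243x + 321. Since g(x) = h(x + 9) where h(x) = x^3 - 408, and h is irreducible over Q (because 408 is not a perfect cube, so h has no rational root, and a monic cubic with no rational root is irreducible), g is also irreducible (irreducibility is preserved under the substitution x → x + 9). Hence m_α(x) = x^3 + 27x^2 + 243x + 321.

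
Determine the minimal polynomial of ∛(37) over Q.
m_α(x) = x^3 - 37

α satisfies α^3 = 37, so x^3 - 37 annihilates α. By the rational root test, a rational root p/q (in lowest terms) of x^3 - 37 would satisfy p^3 = 37 q^3, forcing q = 1 and p^3 = 37; but 37 is not a perfect cube, contradiction. A monic cubic over Q with no rational root is irreducible (any nontrivial factorization would include a linear factor). Hence x^3 - 37 is the minimal polynomial of α, and in particular [Q(α):Q] = 3.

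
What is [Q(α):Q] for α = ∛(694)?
[Q(α):Q] = 3

The minimal polynomial of α is x^3 - 694, irreducible over Q since 694 is not a perfect cube (so x^3 - 694 has no rational root). Hence [Q(α):Q] = deg(m_α) = 3.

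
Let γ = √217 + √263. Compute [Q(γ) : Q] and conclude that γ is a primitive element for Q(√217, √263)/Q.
[Q(γ) : Q] = 4 (equivalently, Q(γ) = Q(√217, √263))

Obviously Q(γ) ⊆ Q(√217, √263), and [Q(√217, √263):Q] = 4 (since 217, 263 are distinct squarefree integers > 1 with 57071 not a perfect square). To show equality we compute the minimal polynomial of γ. From γ = √217 + √263: γ^2 = 217 + 2√(57071) + 263 = 480 + 2√(57071), so γ^2 - 480 = 2√(57071); squaring, (γ^2 - 480)^2 = 4·57071, i.e. γ^4 - 960γ^2 + 230400 - 228284 = 0, i.e. γ^4 - 960γ^2 + 2116 = 0. So γ is a root of x^4 - 960x^2 + 2116. This polynomial is irreducible over Q: it has no rational root (each ±√217 ± √263 is irrational), and any factorization into two quadratics over Q would force √(57071) ∈ Q (pairing opposite roots) or √217, √263 ∈ Q (other pairings), all impossible. Hence [Q(γ):Q] = 4 = [Q(√217, √263):Q], so Q(γ) = Q(√217, √263).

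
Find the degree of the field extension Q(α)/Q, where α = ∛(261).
[Q(α):Q] = 3

The minimal polynomial of α is x^3 - 261, irreducible over Q since 261 is not a perfect cube (so x^3 - 261 has no rational root). Hence [Q(α):Q] = deg(m_α) = 3.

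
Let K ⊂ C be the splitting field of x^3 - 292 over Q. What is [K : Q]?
[K : Q] = 6

The roots of x^3 - 292 are ∛292, ω∛292, ω^2∛292 where ω = e^(2πi/3) is a primitive cube root of unity, so K = Q(∛292, ω). Now [Q(∛292):Q] = 3 (since 292 is not a perfect cube, x^3 - 292 is irreducible) and [Q(ω):Q] = 2. Both 2 and 3 divide [K:Q], and [K:Q] ≤ 3·2 = 6, so [K:Q] = 6. (Equivalently: Q(∛292) ⊂ R but ω ∉ R, so [K : Q(∛292)] = 2.)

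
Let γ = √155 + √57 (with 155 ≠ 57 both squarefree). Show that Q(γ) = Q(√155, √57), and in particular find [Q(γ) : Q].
[Q(γ) : Q] = 4 (equivalently, Q(γ) = Q(√155, √57))

Obviously Q(γ) ⊆ Q(√155, √57), and [Q(√155, √57):Q] = 4 (since 155, 57 are distinct squarefree integers > 1 with 8835 not a perfect square). To show equality we compute the minimal polynomial of γ. From γ = √155 + √57: γ^2 = 155 + 2√(8835) + 57 = 212 + 2√(8835), so γ^2 - 212 = 2√(8835); squaring, (γ^2 - 212)^2 = 4·8835, i.e. γ^4 - 424γ^2 + 44944 - 35340 = 0, i.e. γ^4 - 424γ^2 + 9604 = 0. So γ is a root of x^4 - 424x^2 + 9604. This polynomial is irreducible over Q: it has no rational root (each ±√155 ± √57 is irrational), and any factorization into two quadratics over Q would force √(8835) ∈ Q (pairing opposite roots) or √155, √57 ∈ Q (other pairings), all impossible. Hence [Q(γ):Q] = 4 = [Q(√155, √57):Q], so Q(γ) = Q(√155, √57).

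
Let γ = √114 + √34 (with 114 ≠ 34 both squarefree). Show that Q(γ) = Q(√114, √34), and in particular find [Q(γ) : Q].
[Q(γ) : Q] = 4 (equivalently, Q(γ) = Q(√114, √34))

Obviously Q(γ) ⊆ Q(√114, √34), and [Q(√114, √34):Q] = 4 (since 114, 34 are distinct squarefree integers > 1 with 3876 not a perfect square). To show equality we compute the minimal polynomial of γ. From γ = √114 + √34: γ^2 = 114 + 2√(3876) + 34 = 148 + 2√(3876), so γ^2 - 148 = 2√(3876); squaring, (γ^2 - 148)^2 = 4·3876, i.e. γ^4 - 296γ^2 + 21904 - 15504 = 0, i.e. γ^4 - 296γ^2 + 6400 = 0. So γ is a root of x^4 - 296x^2 + 6400. This polynomial is irreducible over Q: it has no rational root (each ±√114 ± √34 is irrational), and any factorization into two quadratics over Q would force √(3876) ∈ Q (pairing opposite roots) or √114, √34 ∈ Q (other pairings), all impossible. Hence [Q(γ):Q] = 4 = [Q(√114, √34):Q], so Q(γ) = Q(√114, √34).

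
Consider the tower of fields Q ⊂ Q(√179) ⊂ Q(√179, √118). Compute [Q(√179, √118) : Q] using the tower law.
[Q(√179, √118) : Q] = 4

[Q(√179):Q] = 2 (min poly x^2 - 179, irreducible since 179 is squarefree > 1). For the top step, suppose √118 ∈ Q(√179), say √118 = c + d√179 with c, d ∈ Q. Squaring: 118 = c^2 + 179d^2 + 2cd√179. Since √179 ∉ Q this forces 2cd = 0. If d = 0 then √118 = c ∈ Q, contradicting 118 squarefree > 1. If c = 0 then 118 = 179d^2, so 179·118 = (179d)^2 is a perfect square in Q — but 179·118 = 21122 is not a perfect square (since 179 and 118 are distinct squarefree integers). Contradiction. Hence √118 ∉ Q(√179), so x^2 - 118 stays irreducible over Q(√179) and [Q(√179, √118) : Q(√179)] = 2. By the tower law, [Q(√179, √118) : Q] = 2 · 2 = 4.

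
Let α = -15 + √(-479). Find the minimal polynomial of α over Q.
m_α(x) = x^2 + 30x + 704

From α + 15 = √(-479), squaring gives (α + 15)^2 = -479, i.e. α^2 + 30α + 225 = -479, so α^2 + 30α + 704 = 0. The discriminant of x^2 + 30x + 704 is (30)^2 - 4·(704) = 900 - 2816 = -1916, and 4·(-479) is not a perfect square in Q since -479 is squarefree and ≠ 1. Hence x^2 + 30x + 704 is irreducible over Q and is the minimal polynomial of α.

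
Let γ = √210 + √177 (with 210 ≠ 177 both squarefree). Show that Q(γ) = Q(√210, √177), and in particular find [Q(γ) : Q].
[Q(γ) : Q] = 4 (equivalently, Q(γ) = Q(√210, √177))

Obviously Q(γ) ⊆ Q(√210, √177), and [Q(√210, √177):Q] = 4 (since 210, 177 are distinct squarefree integers > 1 with 37170 not a perfect square). To show equality we compute the minimal polynomial of γ. From γ = √210 + √177: γ^2 = 210 + 2√(37170) + 177 = 387 + 2√(37170), so γ^2 - 387 = 2√(37170); squaring, (γ^2 - 387)^2 = 4·37170, i.e. γ^4 - 774γ^2 + 149769 - 148680 = 0, i.e. γ^4 - 774γ^2 + 1089 = 0. So γ is a root of x^4 - 774x^2 + 1089. This polynomial is irreducible over Q: it has no rational root (each ±√210 ± √177 is irrational), and any factorization into two quadratics over Q would force √(37170) ∈ Q (pairing opposite roots) or √210, √177 ∈ Q (other pairings), all impossible. Hence [Q(γ):Q] = 4 = [Q(√210, √177):Q], so Q(γ) = Q(√210, √177).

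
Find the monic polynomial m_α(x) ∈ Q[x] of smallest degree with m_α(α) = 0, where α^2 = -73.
m_α(x) = x^2 + 73

α satisfies α^2 + 73 = 0, so x^2 + 73 annihilates α. Since d = -73 is squarefree and ≠ 1, it is not a perfect square in Q, so x^2 + 73 has no rational root and is therefore irreducible over Q (a degree-2 polynomial over a field is irreducible iff it has no root). Hence m_α(x) = x^2 + 73.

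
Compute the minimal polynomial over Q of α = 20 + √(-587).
m_α(x) = x^2 - 40x + 987

From α - 20 = √(-587), squaring gives (α - 20)^2 = -587, i.e. α^2 - 40α + 400 = -587, so α^2 - 40α + 987 = 0. The discriminant of x^2 - 40x + 987 is (-40)^2 - 4·(987) = 1600 - 3948 = -2348, and 4·(-587) is not a perfect square in Q since -587 is squarefree and ≠ 1. Hence x^2 - 40x + 987 is irreducible over Q and is the minimal polynomial of α.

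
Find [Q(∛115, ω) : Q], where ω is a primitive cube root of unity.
[Q(∛115, ω) : Q] = 6

[Q(∛115):Q] = 3 (min poly x^3 - 115, irreducible since 115 is not a perfect cube). [Q(ω):Q] = 2 (min poly x^2 + x + 1). Since Q(∛115) ⊂ R and ω ∉ R, we have ω ∉ Q(∛115), so x^2 + x + 1 remains irreducible over Q(∛115) and [Q(∛115, ω) : Q(∛115)] = 2. By the tower law, [Q(∛115, ω) : Q] = 3 · 2 = 6. (In fact Q(∛115, ω) is the splitting field of x^3 - 115 over Q.)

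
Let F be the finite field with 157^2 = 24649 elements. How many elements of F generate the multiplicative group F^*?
There are φ(24648) = 7488 primitive elements

F_q^* is cyclic of order q - 1 = 24648. A cyclic group of order m has exactly φ(m) generators. Here m = 24648 = 2^3 · 3 · 13 · 79, so the number of primitive elements is φ(24648) = 7488.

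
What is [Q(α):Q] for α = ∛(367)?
[Q(α):Q] = 3

The minimal polynomial of α is x^3 - 367, irreducible over Q since 367 is not a perfect cube (so x^3 - 367 has no rational root). Hence [Q(α):Q] = deg(m_α) = 3.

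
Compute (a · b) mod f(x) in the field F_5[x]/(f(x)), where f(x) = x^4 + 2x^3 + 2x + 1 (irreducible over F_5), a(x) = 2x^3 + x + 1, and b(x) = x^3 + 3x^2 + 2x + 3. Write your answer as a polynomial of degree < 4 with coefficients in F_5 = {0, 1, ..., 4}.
a · b ≡ 4x^3 + 4x^2 + x + 2 (mod f(x))

Multiply in F_5[x]: a(x)·b(x) = (2x^3 + x + 1)·(x^3 + 3x^2 + 2x + 3) = 2x^6 + x^5 + 3. This has degree ≥ 4, so divide by f(x) over F_5: 2x^6 + x^5 + 3 = (2x^2 + 2x + 1)·(x^4 + 2x^3 + 2x + 1) + (4x^3 + 4x^2 + x + 2). Hence a·b ≡ 4x^3 + 4x^2 + x + 2 (mod f). (F_5[x]/(f) is a field with 5^4 = 625 elements since f is irreducible of degree 4.)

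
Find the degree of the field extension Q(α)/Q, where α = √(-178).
[Q(α):Q] = 2

[Q(α):Q] equals the degree of the minimal polynomial of α. Here α^2 = -178 and x^2 + 178 is irreducible (d = -178 is squarefree, ≠ 1, hence not a square), so deg(m_α) = 2. Thus [Q(α):Q] = 2.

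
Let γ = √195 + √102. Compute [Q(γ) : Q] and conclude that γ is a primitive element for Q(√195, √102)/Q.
[Q(γ) : Q] = 4 (equivalently, Q(γ) = Q(√195, √102))

Obviously Q(γ) ⊆ Q(√195, √102), and [Q(√195, √102):Q] = 4 (since 195, 102 are distinct squarefree integers > 1 with 19890 not a perfect square). To show equality we compute the minimal polynomial of γ. From γ = √195 + √102: γ^2 = 195 + 2√(19890) + 102 = 297 + 2√(19890), so γ^2 - 297 = 2√(19890); squaring, (γ^2 - 297)^2 = 4·19890, i.e. γ^4 - 594γ^2 + 88209 - 79560 = 0, i.e. γ^4 - 594γ^2 + 8649 = 0. So γ is a root of x^4 - 594x^2 + 8649. This polynomial is irreducible over Q: it has no rational root (each ±√195 ± √102 is irrational), and any factorization into two quadratics over Q would force √(19890) ∈ Q (pairing opposite roots) or √195, √102 ∈ Q (other pairings), all impossible. Hence [Q(γ):Q] = 4 = [Q(√195, √102):Q], so Q(γ) = Q(√195, √102).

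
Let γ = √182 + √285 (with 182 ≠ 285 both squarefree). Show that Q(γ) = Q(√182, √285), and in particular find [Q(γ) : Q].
[Q(γ) : Q] = 4 (equivalently, Q(γ) = Q(√182, √285))

Obviously Q(γ) ⊆ Q(√182, √285), and [Q(√182, √285):Q] = 4 (since 182, 285 are distinct squarefree integers > 1 with 51870 not a perfect square). To show equality we compute the minimal polynomial of γ. From γ = √182 + √285: γ^2 = 182 + 2√(51870) + 285 = 467 + 2√(51870), so γ^2 - 467 = 2√(51870); squaring, (γ^2 - 467)^2 = 4·51870, i.e. γ^4 - 934γ^2 + 218089 - 207480 = 0, i.e. γ^4 - 934γ^2 + 10609 = 0. So γ is a root of x^4 - 934x^2 + 10609. This polynomial is irreducible over Q: it has no rational root (each ±√182 ± √285 is irrational), and any factorization into two quadratics over Q would force √(51870) ∈ Q (pairing opposite roots) or √182, √285 ∈ Q (other pairings), all impossible. Hence [Q(γ):Q] = 4 = [Q(√182, √285):Q], so Q(γ) = Q(√182, √285).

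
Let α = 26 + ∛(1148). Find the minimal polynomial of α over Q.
m_α(x) = x^3 - 78x^2 + 2028x - 18724

Set β = α - 26 = ∛(1148), so β^3 = 1148. Then (α - 26)^3 - 1148 = 0, i.e. α is a root of g(x) = (x - 26)^3 - 1148 = x^3 - 78x^2 + 2028x - 18724. Since g(x) = h(x - 26) where h(x) = x^3 - 1148, and h is irreducible over Q (because 1148 is not a perfect cube, so h has no rational root, and a monic cubic with no rational root is irreducible), g is also irreducible (irreducibility is preserved under the substitution x → x - 26). Hence m_α(x) = x^3 - 78x^2 + 2028x - 18724.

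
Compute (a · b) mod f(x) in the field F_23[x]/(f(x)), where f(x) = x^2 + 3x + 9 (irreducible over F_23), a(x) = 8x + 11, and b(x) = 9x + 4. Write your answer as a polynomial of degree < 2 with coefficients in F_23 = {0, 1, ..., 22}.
a · b ≡ 7x + 17 (mod f(x))

Multiply in F_23[x]: a(x)·b(x) = (8x + 11)·(9x + 4) = 3x^2 + 16x + 21. This has degree ≥ 2, so divide by f(x) over F_23: 3x^2 + 16x + 21 = (3)·(x^2 + 3x + 9) + (7x + 17). Hence a·b ≡ 7x + 17 (mod f). (F_23[x]/(f) is a field with 23^2 = 529 elements since f is irreducible of degree 2.)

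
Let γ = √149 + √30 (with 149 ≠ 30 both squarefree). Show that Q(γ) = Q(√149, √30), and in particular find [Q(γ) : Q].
[Q(γ) : Q] = 4 (equivalently, Q(γ) = Q(√149, √30))

Obviously Q(γ) ⊆ Q(√149, √30), and [Q(√149, √30):Q] = 4 (since 149, 30 are distinct squarefree integers > 1 with 4470 not a perfect square). To show equality we compute the minimal polynomial of γ. From γ = √149 + √30: γ^2 = 149 + 2√(4470) + 30 = 179 + 2√(4470), so γ^2 - 179 = 2√(4470); squaring, (γ^2 - 179)^2 = 4·4470, i.e. γ^4 - 358γ^2 + 32041 - 17880 = 0, i.e. γ^4 - 358γ^2 + 14161 = 0. So γ is a root of x^4 - 358x^2 + 14161. This polynomial is irreducible over Q: it has no rational root (each ±√149 ± √30 is irrational), and any factorization into two quadratics over Q would force √(4470) ∈ Q (pairing opposite roots) or √149, √30 ∈ Q (other pairings), all impossible. Hence [Q(γ):Q] = 4 = [Q(√149, √30):Q], so Q(γ) = Q(√149, √30).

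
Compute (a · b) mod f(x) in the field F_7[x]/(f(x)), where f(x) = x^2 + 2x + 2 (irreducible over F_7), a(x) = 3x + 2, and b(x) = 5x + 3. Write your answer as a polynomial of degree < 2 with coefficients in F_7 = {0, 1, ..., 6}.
a · b ≡ 3x + 4 (mod f(x))

Multiply in F_7[x]: a(x)·b(x) = (3x + 2)·(5x + 3) = x^2 + 5x + 6. This has degree ≥ 2, so divide by f(x) over F_7: x^2 + 5x + 6 = (1)·(x^2 + 2x + 2) + (3x + 4). Hence a·b ≡ 3x + 4 (mod f). (F_7[x]/(f) is a field with 7^2 = 49 elements since f is irreducible of degree 2.)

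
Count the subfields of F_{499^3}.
F_{499^3} has 2 subfields

The subfields of F_{p^n} are exactly the fields F_{p^d} for d | n (each is the fixed field of the unique index-d subgroup of Gal(F_{p^n}/F_p) ≅ Z/nZ). The divisors of n = 3 are {1, 3}, giving 2 subfields: F_{499^1}, F_{499^3}.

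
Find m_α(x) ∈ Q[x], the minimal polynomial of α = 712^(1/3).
m_α(x) = x^3 - 712

α satisfies α^3 = 712, so x^3 - 712 annihilates α. By the rational root test, a rational root p/q (in lowest terms) of x^3 - 712 would satisfy p^3 = 712 q^3, forcing q = 1 and p^3 = 712; but 712 is not a perfect cube, contradiction. A monic cubic over Q with no rational root is irreducible (any nontrivial factorization would include a linear factor). Hence x^3 - 712 is the minimal polynomial of α, and in particular [Q(α):Q] = 3.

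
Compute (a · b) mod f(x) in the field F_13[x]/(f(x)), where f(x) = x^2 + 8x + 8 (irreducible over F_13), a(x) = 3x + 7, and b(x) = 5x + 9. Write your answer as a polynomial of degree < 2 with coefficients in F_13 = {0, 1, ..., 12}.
a · b ≡ 7x + 8 (mod f(x))

Multiply in F_13[x]: a(x)·b(x) = (3x + 7)·(5x + 9) = 2x^2 + 10x + 11. This has degree ≥ 2, so divide by f(x) over F_13: 2x^2 + 10x + 11 = (2)·(x^2 + 8x + 8) + (7x + 8). Hence a·b ≡ 7x + 8 (mod f). (F_13[x]/(f) is a field with 13^2 = 169 elements since f is irreducible of degree 2.)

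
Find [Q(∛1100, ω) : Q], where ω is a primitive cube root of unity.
[Q(∛1100, ω) : Q] = 6

[Q(∛1100):Q] = 3 (min poly x^3 - 1100, irreducible since 1100 is not a perfect cube). [Q(ω):Q] = 2 (min poly x^2 + x + 1). Since Q(∛1100) ⊂ R and ω ∉ R, we have ω ∉ Q(∛1100), so x^2 + x + 1 remains irreducible over Q(∛1100) and [Q(∛1100, ω) : Q(∛1100)] = 2. By the tower law, [Q(∛1100, ω) : Q] = 3 · 2 = 6. (In fact Q(∛1100, ω) is the splitting field of x^3 - 1100 over Q.)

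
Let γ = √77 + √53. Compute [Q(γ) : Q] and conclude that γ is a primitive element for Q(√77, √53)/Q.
[Q(γ) : Q] = 4 (equivalently, Q(γ) = Q(√77, √53))

Obviously Q(γ) ⊆ Q(√77, √53), and [Q(√77, √53):Q] = 4 (since 77, 53 are distinct squarefree integers > 1 with 4081 not a perfect square). To show equality we compute the minimal polynomial of γ. From γ = √77 + √53: γ^2 = 77 + 2√(4081) + 53 = 130 + 2√(4081), so γ^2 - 130 = 2√(4081); squaring, (γ^2 - 130)^2 = 4·4081, i.e. γ^4 - 260γ^2 + 16900 - 16324 = 0, i.e. γ^4 - 260γ^2 + 576 = 0. So γ is a root of x^4 - 260x^2 + 576. This polynomial is irreducible over Q: it has no rational root (each ±√77 ± √53 is irrational), and any factorization into two quadratics over Q would force √(4081) ∈ Q (pairing opposite roots) or √77, √53 ∈ Q (other pairings), all impossible. Hence [Q(γ):Q] = 4 = [Q(√77, √53):Q], so Q(γ) = Q(√77, √53).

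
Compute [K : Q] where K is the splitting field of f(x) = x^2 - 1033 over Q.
[K : Q] = 2

f(x) = x^2 - 1033 factors as (x - √1033)(x + √1033). The splitting field is K = Q(√1033). Since 1033 is squarefree and > 1, it is not a perfect square, so x^2 - 1033 is irreducible over Q and [Q(√1033) : Q] = 2. Hence [K : Q] = 2.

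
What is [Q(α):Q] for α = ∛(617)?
[Q(α):Q] = 3

The minimal polynomial of α is x^3 - 617, irreducible over Q since 617 is not a perfect cube (so x^3 - 617 has no rational root). Hence [Q(α):Q] = deg(m_α) = 3.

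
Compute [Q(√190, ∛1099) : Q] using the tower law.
[Q(√190, ∛1099) : Q] = 6

Let L = Q(√190, ∛1099). Since Q(√190) ⊂ L and [Q(√190):Q] = 2, the tower law gives 2 | [L:Q]. Likewise Q(∛1099) ⊂ L with [Q(∛1099):Q] = 3 (because 1099 is not a perfect cube), so 3 | [L:Q]. As gcd(2,3) = 1, [L:Q] is divisible by 6. Conversely L is generated over Q by √190 and ∛1099, so [L:Q] ≤ 2·3 = 6. Therefore [Q(√190, ∛1099) : Q] = 6.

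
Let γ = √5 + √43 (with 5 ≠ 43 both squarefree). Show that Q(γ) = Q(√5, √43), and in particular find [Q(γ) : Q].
[Q(γ) : Q] = 4 (equivalently, Q(γ) = Q(√5, √43))

Obviously Q(γ) ⊆ Q(√5, √43), and [Q(√5, √43):Q] = 4 (since 5, 43 are distinct squarefree integers > 1 with 215 not a perfect square). To show equality we compute the minimal polynomial of γ. From γ = √5 + √43: γ^2 = 5 + 2√(215) + 43 = 48 + 2√(215), so γ^2 - 48 = 2√(215); squaring, (γ^2 - 48)^2 = 4·215, i.e. γ^4 - 96γ^2 + 2304 - 860 = 0, i.e. γ^4 - 96γ^2 + 1444 = 0. So γ is a root of x^4 - 96x^2 + 1444. This polynomial is irreducible over Q: it has no rational root (each ±√5 ± √43 is irrational), and any factorization into two quadratics over Q would force √(215) ∈ Q (pairing opposite roots) or √5, √43 ∈ Q (other pairings), all impossible. Hence [Q(γ):Q] = 4 = [Q(√5, √43):Q], so Q(γ) = Q(√5, √43).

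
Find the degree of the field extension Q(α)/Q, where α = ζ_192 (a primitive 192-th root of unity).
[Q(α):Q] = 64

The minimal polynomial of ζ_192 over Q is the 192-th cyclotomic polynomial Φ_192(x), which is irreducible over Q and has degree φ(192) = 64. Hence [Q(α):Q] = φ(192) = 64.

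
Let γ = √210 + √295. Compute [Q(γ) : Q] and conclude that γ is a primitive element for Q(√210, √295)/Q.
[Q(γ) : Q] = 4 (equivalently, Q(γ) = Q(√210, √295))

Obviously Q(γ) ⊆ Q(√210, √295), and [Q(√210, √295):Q] = 4 (since 210, 295 are distinct squarefree integers > 1 with 61950 not a perfect square). To show equality we compute the minimal polynomial of γ. From γ = √210 + √295: γ^2 = 210 + 2√(61950) + 295 = 505 + 2√(61950), so γ^2 - 505 = 2√(61950); squaring, (γ^2 - 505)^2 = 4·61950, i.e. γ^4 - 1010γ^2 + 255025 - 247800 = 0, i.e. γ^4 - 1010γ^2 + 7225 = 0. So γ is a root of x^4 - 1010x^2 + 7225. This polynomial is irreducible over Q: it has no rational root (each ±√210 ± √295 is irrational), and any factorization into two quadratics over Q would force √(61950) ∈ Q (pairing opposite roots) or √210, √295 ∈ Q (other pairings), all impossible. Hence [Q(γ):Q] = 4 = [Q(√210, √295):Q], so Q(γ) = Q(√210, √295).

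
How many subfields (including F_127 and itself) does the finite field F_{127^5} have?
F_{127^5} has 2 subfields

The subfields of F_{p^n} are exactly the fields F_{p^d} for d | n (each is the fixed field of the unique index-d subgroup of Gal(F_{p^n}/F_p) ≅ Z/nZ). The divisors of n = 5 are {1, 5}, giving 2 subfields: F_{127^1}, F_{127^5}.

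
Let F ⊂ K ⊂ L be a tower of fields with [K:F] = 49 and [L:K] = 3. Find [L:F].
[L:F] = 147

The tower law says that for any tower of field extensions F ⊂ K ⊂ L with finite degrees, [L:F] = [L:K] · [K:F]. Here this gives [L:F] = 3 · 49 = 147.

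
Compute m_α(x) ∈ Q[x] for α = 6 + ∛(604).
m_α(x) = x^3 - 18x^2 + 108x - 820

Set β = α - 6 = ∛(604), so β^3 = 604. Then (α - 6)^3 - 604 = 0, i.e. α is a root of g(x) = (x - 6)^3 - 604 = x^3 - 18x^2 + 108x - 820. Since g(x) = h(x - 6) where h(x) = x^3 - 604, and h is irreducible over Q (because 604 is not a perfect cube, so h has no rational root, and a monic cubic with no rational root is irreducible), g is also irreducible (irreducibility is preserved under the substitution x → x - 6). Hence m_α(x) = x^3 - 18x^2 + 108x - 820.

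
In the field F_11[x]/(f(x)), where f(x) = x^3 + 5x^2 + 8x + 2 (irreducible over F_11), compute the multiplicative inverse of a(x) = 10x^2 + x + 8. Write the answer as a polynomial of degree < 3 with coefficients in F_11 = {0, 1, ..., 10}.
a(x)^(-1) ≡ 2x + 1 (mod f(x))

Since f is irreducible over F_11, F_11[x]/(f) is a field and a(x) ≠ 0 has an inverse. Apply the extended Euclidean algorithm to f(x) and a(x) in F_11[x]: f(x) = (10x + 5)·a(x) + (6). The last nonzero remainder is the constant 6 = gcd(f, a) in F_11. Back-substituting through the division chain expresses 6 = s(x)·a(x) + t(x)·f(x) with s(x) ≡ x + 6 (mod f), so (x + 6)·a(x) ≡ 6 (mod f). Multiplying by 6^(-1) ≡ 2 in F_11 gives a(x)^(-1) ≡ 2·(x + 6) ≡ 2x + 1 (mod f). Check: (10x^2 + x + 8)·(2x + 1) = 9x^3 + x^2 + 6x + 8 ≡ 1 (mod x^3 + 5x^2 + 8x + 2).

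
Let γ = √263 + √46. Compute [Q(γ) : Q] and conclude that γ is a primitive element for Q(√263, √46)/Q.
[Q(γ) : Q] = 4 (equivalently, Q(γ) = Q(√263, √46))

Obviously Q(γ) ⊆ Q(√263, √46), and [Q(√263, √46):Q] = 4 (since 263, 46 are distinct squarefree integers > 1 with 12098 not a perfect square). To show equality we compute the minimal polynomial of γ. From γ = √263 + √46: γ^2 = 263 + 2√(12098) + 46 = 309 + 2√(12098), so γ^2 - 309 = 2√(12098); squaring, (γ^2 - 309)^2 = 4·12098, i.e. γ^4 - 618γ^2 + 95481 - 48392 = 0, i.e. γ^4 - 618γ^2 + 47089 = 0. So γ is a root of x^4 - 618x^2 + 47089. This polynomial is irreducible over Q: it has no rational root (each ±√263 ± √46 is irrational), and any factorization into two quadratics over Q would force √(12098) ∈ Q (pairing opposite roots) or √263, √46 ∈ Q (other pairings), all impossible. Hence [Q(γ):Q] = 4 = [Q(√263, √46):Q], so Q(γ) = Q(√263, √46).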